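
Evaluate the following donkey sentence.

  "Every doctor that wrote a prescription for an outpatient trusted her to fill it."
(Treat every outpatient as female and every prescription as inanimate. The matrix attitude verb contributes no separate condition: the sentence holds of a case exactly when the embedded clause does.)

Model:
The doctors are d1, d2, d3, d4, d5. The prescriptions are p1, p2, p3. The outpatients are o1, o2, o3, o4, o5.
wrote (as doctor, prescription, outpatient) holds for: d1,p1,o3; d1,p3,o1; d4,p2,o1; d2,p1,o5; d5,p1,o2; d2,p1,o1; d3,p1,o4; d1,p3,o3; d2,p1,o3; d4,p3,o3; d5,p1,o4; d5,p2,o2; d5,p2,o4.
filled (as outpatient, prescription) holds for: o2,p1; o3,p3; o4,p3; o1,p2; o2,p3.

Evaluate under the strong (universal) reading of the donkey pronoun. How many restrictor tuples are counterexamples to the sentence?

"her" takes "an outpatient" as antecedent and "it" takes "a prescription"; both are donkey pronouns co-varying with the restrictor.
Strong reading: for every (d,p,o) with wrote(d,p,o), filled(o,p).
Restrictor triples: (d1,p1,o3)→filled(o3,p1) ✗  (d1,p3,o1)→filled(o1,p3) ✗  (d1,p3,o3)→filled(o3,p3) ✓  (d2,p1,o1)→filled(o1,p1) ✗  (d2,p1,o3)→filled(o3,p1) ✗  (d2,p1,o5)→filled(o5,p1) ✗  (d3,p1,o4)→filled(o4,p1) ✗  (d4,p2,o1)→filled(o1,p2) ✓  (d4,p3,o3)→filled(o3,p3) ✓  (d5,p1,o2)→filled(o2,p1) ✓  (d5,p1,o4)→filled(o4,p1) ✗  (d5,p2,o2)→filled(o2,p2) ✗  (d5,p2,o4)→filled(o4,p2) ✗
Counterexamples (restrictor triples failing the scope): 9.

9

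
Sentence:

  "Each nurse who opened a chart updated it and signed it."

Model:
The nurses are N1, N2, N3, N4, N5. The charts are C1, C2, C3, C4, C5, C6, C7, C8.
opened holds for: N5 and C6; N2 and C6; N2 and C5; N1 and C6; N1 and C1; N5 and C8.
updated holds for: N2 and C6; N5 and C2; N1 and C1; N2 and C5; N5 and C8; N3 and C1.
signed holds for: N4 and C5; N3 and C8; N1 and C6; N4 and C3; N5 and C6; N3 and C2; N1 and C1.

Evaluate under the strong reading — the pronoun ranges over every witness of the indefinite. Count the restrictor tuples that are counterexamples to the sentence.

5

"it" takes "a chart" as antecedent — a donkey pronoun bound across the clause boundary.
Strong reading: for every (n,c) with opened(n,c), updated(n,c) ∧ signed(n,c).
Restrictor pairs: (N1,C1) ✓  (N1,C6) ✗  (N2,C5) ✗  (N2,C6) ✗  (N5,C6) ✗  (N5,C8) ✗
Counterexamples (restrictor pairs failing the scope): 5.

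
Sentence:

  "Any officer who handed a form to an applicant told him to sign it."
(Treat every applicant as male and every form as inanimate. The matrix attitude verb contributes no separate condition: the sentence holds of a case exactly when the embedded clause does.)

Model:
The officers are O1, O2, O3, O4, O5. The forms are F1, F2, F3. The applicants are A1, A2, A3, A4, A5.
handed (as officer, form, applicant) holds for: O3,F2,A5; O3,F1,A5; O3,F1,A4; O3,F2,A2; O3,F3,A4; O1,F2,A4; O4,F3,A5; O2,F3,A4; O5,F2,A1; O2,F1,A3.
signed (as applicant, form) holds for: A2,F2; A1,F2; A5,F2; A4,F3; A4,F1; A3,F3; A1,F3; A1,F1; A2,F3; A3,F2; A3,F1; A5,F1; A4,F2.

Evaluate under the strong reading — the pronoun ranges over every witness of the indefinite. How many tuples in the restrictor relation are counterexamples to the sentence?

1

"him" takes "an applicant" as antecedent and "it" takes "a form"; both are donkey pronouns co-varying with the restrictor.
Strong reading: for every (o,f,a) with handed(o,f,a), signed(a,f).
Restrictor triples: (O1,F2,A4)→signed(A4,F2) ✓  (O2,F1,A3)→signed(A3,F1) ✓  (O2,F3,A4)→signed(A4,F3) ✓  (O3,F1,A4)→signed(A4,F1) ✓  (O3,F1,A5)→signed(A5,F1) ✓  (O3,F2,A2)→signed(A2,F2) ✓  (O3,F2,A5)→signed(A5,F2) ✓  (O3,F3,A4)→signed(A4,F3) ✓  (O4,F3,A5)→signed(A5,F3) ✗  (O5,F2,A1)→signed(A1,F2) ✓
Counterexamples (restrictor triples failing the scope): 1.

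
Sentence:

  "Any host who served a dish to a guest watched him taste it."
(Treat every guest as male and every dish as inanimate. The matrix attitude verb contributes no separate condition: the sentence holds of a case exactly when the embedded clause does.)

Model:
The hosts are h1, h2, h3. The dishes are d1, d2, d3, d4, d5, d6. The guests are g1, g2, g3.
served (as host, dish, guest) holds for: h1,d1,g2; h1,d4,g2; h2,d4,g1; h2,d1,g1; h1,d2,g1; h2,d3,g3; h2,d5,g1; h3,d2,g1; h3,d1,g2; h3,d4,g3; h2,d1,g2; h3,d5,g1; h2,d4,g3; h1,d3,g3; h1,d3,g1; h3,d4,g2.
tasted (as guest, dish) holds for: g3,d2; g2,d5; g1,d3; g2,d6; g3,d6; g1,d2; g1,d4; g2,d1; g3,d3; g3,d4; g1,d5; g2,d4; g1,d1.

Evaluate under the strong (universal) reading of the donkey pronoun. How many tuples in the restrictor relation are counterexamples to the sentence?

"him" takes "a guest" as antecedent and "it" takes "a dish"; both are donkey pronouns co-varying with the restrictor.
Strong reading: for every (h,d,g) with served(h,d,g), tasted(g,d).
Restrictor triples: (h1,d1,g2)→tasted(g2,d1) ✓  (h1,d2,g1)→tasted(g1,d2) ✓  (h1,d3,g1)→tasted(g1,d3) ✓  (h1,d3,g3)→tasted(g3,d3) ✓  (h1,d4,g2)→tasted(g2,d4) ✓  (h2,d1,g1)→tasted(g1,d1) ✓  (h2,d1,g2)→tasted(g2,d1) ✓  (h2,d3,g3)→tasted(g3,d3) ✓  (h2,d4,g1)→tasted(g1,d4) ✓  (h2,d4,g3)→tasted(g3,d4) ✓  (h2,d5,g1)→tasted(g1,d5) ✓  (h3,d1,g2)→tasted(g2,d1) ✓  (h3,d2,g1)→tasted(g1,d2) ✓  (h3,d4,g2)→tasted(g2,d4) ✓  (h3,d4,g3)→tasted(g3,d4) ✓  (h3,d5,g1)→tasted(g1,d5) ✓
Counterexamples (restrictor triples failing the scope): 0.

0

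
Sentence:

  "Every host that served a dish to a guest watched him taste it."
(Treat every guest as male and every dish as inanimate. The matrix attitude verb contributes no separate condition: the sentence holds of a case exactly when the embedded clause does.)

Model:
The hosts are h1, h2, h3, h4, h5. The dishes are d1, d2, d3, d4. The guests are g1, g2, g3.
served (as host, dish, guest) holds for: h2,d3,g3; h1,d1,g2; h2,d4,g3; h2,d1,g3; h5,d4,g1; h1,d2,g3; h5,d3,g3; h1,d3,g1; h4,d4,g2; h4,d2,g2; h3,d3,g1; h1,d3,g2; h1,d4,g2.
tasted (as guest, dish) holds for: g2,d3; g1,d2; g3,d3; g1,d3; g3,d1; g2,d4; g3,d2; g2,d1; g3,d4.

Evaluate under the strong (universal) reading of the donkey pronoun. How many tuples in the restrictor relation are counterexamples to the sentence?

"him" takes "a guest" as antecedent and "it" takes "a dish"; both are donkey pronouns co-varying with the restrictor.
Strong reading: for every (h,d,g) with served(h,d,g), tasted(g,d).
Restrictor triples: (h1,d1,g2)→tasted(g2,d1) ✓  (h1,d2,g3)→tasted(g3,d2) ✓  (h1,d3,g1)→tasted(g1,d3) ✓  (h1,d3,g2)→tasted(g2,d3) ✓  (h1,d4,g2)→tasted(g2,d4) ✓  (h2,d1,g3)→tasted(g3,d1) ✓  (h2,d3,g3)→tasted(g3,d3) ✓  (h2,d4,g3)→tasted(g3,d4) ✓  (h3,d3,g1)→tasted(g1,d3) ✓  (h4,d2,g2)→tasted(g2,d2) ✗  (h4,d4,g2)→tasted(g2,d4) ✓  (h5,d3,g3)→tasted(g3,d3) ✓  (h5,d4,g1)→tasted(g1,d4) ✗
Counterexamples (restrictor triples failing the scope): 2.

2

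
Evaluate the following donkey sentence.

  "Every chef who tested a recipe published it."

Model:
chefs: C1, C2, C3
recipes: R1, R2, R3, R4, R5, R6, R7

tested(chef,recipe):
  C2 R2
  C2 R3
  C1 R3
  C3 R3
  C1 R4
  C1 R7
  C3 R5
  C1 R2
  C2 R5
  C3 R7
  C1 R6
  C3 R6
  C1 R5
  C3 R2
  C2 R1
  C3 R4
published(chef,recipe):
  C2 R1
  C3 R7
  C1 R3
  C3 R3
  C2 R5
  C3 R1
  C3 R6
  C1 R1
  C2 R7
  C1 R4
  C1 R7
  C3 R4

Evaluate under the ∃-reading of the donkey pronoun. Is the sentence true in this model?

True

"it" takes "a recipe" as antecedent — a donkey pronoun bound across the clause boundary.
Weak reading: every chef c with some tested-recipe has at least one tested-recipe r such that published(c,r).
Per chef: C1:✓  C2:✓  C3:✓
Every chef in the restrictor has a witness.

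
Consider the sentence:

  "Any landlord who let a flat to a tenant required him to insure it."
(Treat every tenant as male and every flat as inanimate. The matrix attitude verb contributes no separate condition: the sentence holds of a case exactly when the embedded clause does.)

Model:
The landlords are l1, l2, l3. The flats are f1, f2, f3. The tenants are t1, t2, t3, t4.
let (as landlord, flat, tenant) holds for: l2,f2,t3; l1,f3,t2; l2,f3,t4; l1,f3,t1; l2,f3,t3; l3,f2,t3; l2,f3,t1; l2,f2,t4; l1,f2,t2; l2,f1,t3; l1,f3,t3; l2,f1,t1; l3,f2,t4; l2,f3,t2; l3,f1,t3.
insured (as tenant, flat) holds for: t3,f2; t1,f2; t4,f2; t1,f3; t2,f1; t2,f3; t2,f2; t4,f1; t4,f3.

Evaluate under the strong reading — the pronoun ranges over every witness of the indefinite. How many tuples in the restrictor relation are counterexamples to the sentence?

"him" takes "a tenant" as antecedent and "it" takes "a flat"; both are donkey pronouns co-varying with the restrictor.
Strong reading: for every (l,f,t) with let(l,f,t), insured(t,f).
Restrictor triples: (l1,f2,t2)→insured(t2,f2) ✓  (l1,f3,t1)→insured(t1,f3) ✓  (l1,f3,t2)→insured(t2,f3) ✓  (l1,f3,t3)→insured(t3,f3) ✗  (l2,f1,t1)→insured(t1,f1) ✗  (l2,f1,t3)→insured(t3,f1) ✗  (l2,f2,t3)→insured(t3,f2) ✓  (l2,f2,t4)→insured(t4,f2) ✓  (l2,f3,t1)→insured(t1,f3) ✓  (l2,f3,t2)→insured(t2,f3) ✓  (l2,f3,t3)→insured(t3,f3) ✗  (l2,f3,t4)→insured(t4,f3) ✓  (l3,f1,t3)→insured(t3,f1) ✗  (l3,f2,t3)→insured(t3,f2) ✓  (l3,f2,t4)→insured(t4,f2) ✓
Counterexamples (restrictor triples failing the scope): 5.

5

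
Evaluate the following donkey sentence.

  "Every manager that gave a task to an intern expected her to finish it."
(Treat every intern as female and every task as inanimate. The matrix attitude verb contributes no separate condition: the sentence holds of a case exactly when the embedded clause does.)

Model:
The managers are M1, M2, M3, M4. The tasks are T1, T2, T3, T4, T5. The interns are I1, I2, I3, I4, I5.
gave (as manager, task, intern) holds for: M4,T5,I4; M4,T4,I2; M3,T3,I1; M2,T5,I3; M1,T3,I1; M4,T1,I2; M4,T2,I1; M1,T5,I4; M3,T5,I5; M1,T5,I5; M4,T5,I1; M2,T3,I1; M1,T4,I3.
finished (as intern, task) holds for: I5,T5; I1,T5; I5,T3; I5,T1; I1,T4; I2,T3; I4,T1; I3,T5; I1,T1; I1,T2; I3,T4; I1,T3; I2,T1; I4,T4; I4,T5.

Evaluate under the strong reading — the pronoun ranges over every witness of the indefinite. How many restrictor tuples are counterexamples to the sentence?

"her" takes "an intern" as antecedent and "it" takes "a task"; both are donkey pronouns co-varying with the restrictor.
Strong reading: for every (m,t,i) with gave(m,t,i), finished(i,t).
Restrictor triples: (M1,T3,I1)→finished(I1,T3) ✓  (M1,T4,I3)→finished(I3,T4) ✓  (M1,T5,I4)→finished(I4,T5) ✓  (M1,T5,I5)→finished(I5,T5) ✓  (M2,T3,I1)→finished(I1,T3) ✓  (M2,T5,I3)→finished(I3,T5) ✓  (M3,T3,I1)→finished(I1,T3) ✓  (M3,T5,I5)→finished(I5,T5) ✓  (M4,T1,I2)→finished(I2,T1) ✓  (M4,T2,I1)→finished(I1,T2) ✓  (M4,T4,I2)→finished(I2,T4) ✗  (M4,T5,I1)→finished(I1,T5) ✓  (M4,T5,I4)→finished(I4,T5) ✓
Counterexamples (restrictor triples failing the scope): 1.

1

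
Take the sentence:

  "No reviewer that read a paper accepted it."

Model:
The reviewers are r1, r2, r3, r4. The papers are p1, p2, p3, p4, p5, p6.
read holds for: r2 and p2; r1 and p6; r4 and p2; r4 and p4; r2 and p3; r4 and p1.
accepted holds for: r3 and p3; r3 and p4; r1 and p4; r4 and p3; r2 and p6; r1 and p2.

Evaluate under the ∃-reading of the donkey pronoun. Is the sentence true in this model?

True

"it" takes "a paper" as antecedent — a donkey pronoun bound across the clause boundary.
Truth condition: for no (r,p) with read(r,p) does accepted(r,p) hold.
Restrictor pairs — does the scope hold? (r1,p6):fails  (r2,p2):fails  (r2,p3):fails  (r4,p1):fails  (r4,p2):fails  (r4,p4):fails
Scope holds for no restrictor pair, so the sentence is true.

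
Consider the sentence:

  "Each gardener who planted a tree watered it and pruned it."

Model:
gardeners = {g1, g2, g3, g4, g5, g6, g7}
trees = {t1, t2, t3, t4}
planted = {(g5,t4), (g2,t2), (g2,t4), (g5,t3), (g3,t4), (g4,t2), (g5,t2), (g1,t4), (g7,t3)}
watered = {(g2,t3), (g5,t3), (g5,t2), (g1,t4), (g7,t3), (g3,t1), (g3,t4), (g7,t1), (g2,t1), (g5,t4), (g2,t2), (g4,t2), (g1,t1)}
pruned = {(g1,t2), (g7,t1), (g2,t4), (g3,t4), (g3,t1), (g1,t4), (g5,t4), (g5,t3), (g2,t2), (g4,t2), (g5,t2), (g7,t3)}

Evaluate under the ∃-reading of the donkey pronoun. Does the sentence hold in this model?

True

"it" takes "a tree" as antecedent — a donkey pronoun bound across the clause boundary.
Weak reading: every gardener g with some planted-tree has at least one planted-tree t such that watered(g,t) ∧ pruned(g,t).
Per gardener: g1:✓  g2:✓  g3:✓  g4:✓  g5:✓  g7:✓
Every gardener in the restrictor has a witness.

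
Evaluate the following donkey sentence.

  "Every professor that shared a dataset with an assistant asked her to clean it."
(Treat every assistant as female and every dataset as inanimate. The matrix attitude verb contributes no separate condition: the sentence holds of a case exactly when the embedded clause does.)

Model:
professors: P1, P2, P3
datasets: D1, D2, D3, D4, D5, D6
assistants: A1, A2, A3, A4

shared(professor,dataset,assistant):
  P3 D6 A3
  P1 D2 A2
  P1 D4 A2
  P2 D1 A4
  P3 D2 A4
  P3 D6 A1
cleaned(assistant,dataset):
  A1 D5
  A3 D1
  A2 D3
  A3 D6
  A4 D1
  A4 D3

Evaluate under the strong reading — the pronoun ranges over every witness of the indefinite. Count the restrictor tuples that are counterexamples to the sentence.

4

"her" takes "an assistant" as antecedent and "it" takes "a dataset"; both are donkey pronouns co-varying with the restrictor.
Strong reading: for every (p,d,a) with shared(p,d,a), cleaned(a,d).
Restrictor triples: (P1,D2,A2)→cleaned(A2,D2) ✗  (P1,D4,A2)→cleaned(A2,D4) ✗  (P2,D1,A4)→cleaned(A4,D1) ✓  (P3,D2,A4)→cleaned(A4,D2) ✗  (P3,D6,A1)→cleaned(A1,D6) ✗  (P3,D6,A3)→cleaned(A3,D6) ✓
Counterexamples (restrictor triples failing the scope): 4.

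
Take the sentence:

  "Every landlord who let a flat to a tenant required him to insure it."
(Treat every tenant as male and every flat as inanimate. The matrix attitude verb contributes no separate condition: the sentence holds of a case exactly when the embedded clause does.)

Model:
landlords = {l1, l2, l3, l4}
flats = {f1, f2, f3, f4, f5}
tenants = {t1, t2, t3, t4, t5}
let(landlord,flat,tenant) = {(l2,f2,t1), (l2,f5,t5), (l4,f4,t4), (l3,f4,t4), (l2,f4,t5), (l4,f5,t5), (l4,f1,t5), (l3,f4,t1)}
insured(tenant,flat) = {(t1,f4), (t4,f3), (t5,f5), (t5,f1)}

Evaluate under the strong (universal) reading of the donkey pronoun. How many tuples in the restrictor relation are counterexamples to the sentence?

"him" takes "a tenant" as antecedent and "it" takes "a flat"; both are donkey pronouns co-varying with the restrictor.
Strong reading: for every (l,f,t) with let(l,f,t), insured(t,f).
Restrictor triples: (l2,f2,t1)→insured(t1,f2) ✗  (l2,f4,t5)→insured(t5,f4) ✗  (l2,f5,t5)→insured(t5,f5) ✓  (l3,f4,t1)→insured(t1,f4) ✓  (l3,f4,t4)→insured(t4,f4) ✗  (l4,f1,t5)→insured(t5,f1) ✓  (l4,f4,t4)→insured(t4,f4) ✗  (l4,f5,t5)→insured(t5,f5) ✓
Counterexamples (restrictor triples failing the scope): 4.

4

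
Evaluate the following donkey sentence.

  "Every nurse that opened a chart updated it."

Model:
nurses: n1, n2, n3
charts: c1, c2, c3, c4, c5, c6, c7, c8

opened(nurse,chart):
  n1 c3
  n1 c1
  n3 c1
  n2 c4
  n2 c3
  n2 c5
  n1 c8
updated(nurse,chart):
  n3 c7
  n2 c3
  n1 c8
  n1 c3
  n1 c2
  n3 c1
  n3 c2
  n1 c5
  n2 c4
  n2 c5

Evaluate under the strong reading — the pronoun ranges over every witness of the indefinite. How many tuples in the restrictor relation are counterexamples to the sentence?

"it" takes "a chart" as antecedent — a donkey pronoun bound across the clause boundary.
Strong reading: for every (n,c) with opened(n,c), updated(n,c).
Restrictor pairs: (n1,c1) ✗  (n1,c3) ✓  (n1,c8) ✓  (n2,c3) ✓  (n2,c4) ✓  (n2,c5) ✓  (n3,c1) ✓
Counterexamples (restrictor pairs failing the scope): 1.

1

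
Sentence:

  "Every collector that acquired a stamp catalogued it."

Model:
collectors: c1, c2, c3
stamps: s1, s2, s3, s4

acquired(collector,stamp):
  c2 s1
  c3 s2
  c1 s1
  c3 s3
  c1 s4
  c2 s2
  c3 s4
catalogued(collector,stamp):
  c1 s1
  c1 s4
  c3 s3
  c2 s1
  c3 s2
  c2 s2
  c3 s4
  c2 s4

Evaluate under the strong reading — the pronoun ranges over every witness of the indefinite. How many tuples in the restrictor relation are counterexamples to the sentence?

"it" takes "a stamp" as antecedent — a donkey pronoun bound across the clause boundary.
Strong reading: for every (c,s) with acquired(c,s), catalogued(c,s).
Restrictor pairs: (c1,s1) ✓  (c1,s4) ✓  (c2,s1) ✓  (c2,s2) ✓  (c3,s2) ✓  (c3,s3) ✓  (c3,s4) ✓
Counterexamples (restrictor pairs failing the scope): 0.

0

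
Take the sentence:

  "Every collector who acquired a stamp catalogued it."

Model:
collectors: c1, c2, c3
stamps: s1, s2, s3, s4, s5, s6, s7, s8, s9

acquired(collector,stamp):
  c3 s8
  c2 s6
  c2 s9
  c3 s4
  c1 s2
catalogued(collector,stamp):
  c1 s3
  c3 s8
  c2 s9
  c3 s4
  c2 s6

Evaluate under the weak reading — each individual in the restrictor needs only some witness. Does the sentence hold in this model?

"it" takes "a stamp" as antecedent — a donkey pronoun bound across the clause boundary.
Weak reading: every collector c with some acquired-stamp has at least one acquired-stamp s such that catalogued(c,s).
Per collector: c1:✗  c2:✓  c3:✓
c1 has no witness among its acquired-stamps.

False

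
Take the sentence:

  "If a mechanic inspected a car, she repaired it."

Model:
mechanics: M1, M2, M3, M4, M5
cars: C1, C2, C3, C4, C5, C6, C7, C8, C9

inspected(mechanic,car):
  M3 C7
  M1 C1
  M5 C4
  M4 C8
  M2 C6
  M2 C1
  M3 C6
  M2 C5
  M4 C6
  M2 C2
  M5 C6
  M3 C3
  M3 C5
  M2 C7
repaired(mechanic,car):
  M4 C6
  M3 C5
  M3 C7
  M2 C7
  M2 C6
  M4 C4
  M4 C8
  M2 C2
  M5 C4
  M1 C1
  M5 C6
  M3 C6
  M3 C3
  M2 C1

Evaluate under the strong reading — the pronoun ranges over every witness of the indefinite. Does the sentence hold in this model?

False

"it" takes "a car" as antecedent — a donkey pronoun bound across the clause boundary.
Strong reading: for every (m,c) with inspected(m,c), repaired(m,c).
Restrictor pairs: (M1,C1) ✓  (M2,C1) ✓  (M2,C2) ✓  (M2,C5) ✗  (M2,C6) ✓  (M2,C7) ✓  (M3,C3) ✓  (M3,C5) ✓  (M3,C6) ✓  (M3,C7) ✓  (M4,C6) ✓  (M4,C8) ✓  (M5,C4) ✓  (M5,C6) ✓
Counterexample: (M2,C5) is in inspected but fails the scope.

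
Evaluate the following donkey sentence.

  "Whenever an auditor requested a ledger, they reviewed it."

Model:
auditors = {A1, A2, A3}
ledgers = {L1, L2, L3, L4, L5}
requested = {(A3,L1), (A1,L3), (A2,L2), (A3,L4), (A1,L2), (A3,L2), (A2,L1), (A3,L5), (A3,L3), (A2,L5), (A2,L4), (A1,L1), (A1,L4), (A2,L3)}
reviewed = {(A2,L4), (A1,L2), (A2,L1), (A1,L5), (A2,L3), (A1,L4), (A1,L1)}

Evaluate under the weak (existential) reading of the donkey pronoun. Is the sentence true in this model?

"it" takes "a ledger" as antecedent — a donkey pronoun bound across the clause boundary.
Weak reading: every auditor a with some requested-ledger has at least one requested-ledger l such that reviewed(a,l).
Per auditor: A1:✓  A2:✓  A3:✗
A3 has no witness among its requested-ledgers.

False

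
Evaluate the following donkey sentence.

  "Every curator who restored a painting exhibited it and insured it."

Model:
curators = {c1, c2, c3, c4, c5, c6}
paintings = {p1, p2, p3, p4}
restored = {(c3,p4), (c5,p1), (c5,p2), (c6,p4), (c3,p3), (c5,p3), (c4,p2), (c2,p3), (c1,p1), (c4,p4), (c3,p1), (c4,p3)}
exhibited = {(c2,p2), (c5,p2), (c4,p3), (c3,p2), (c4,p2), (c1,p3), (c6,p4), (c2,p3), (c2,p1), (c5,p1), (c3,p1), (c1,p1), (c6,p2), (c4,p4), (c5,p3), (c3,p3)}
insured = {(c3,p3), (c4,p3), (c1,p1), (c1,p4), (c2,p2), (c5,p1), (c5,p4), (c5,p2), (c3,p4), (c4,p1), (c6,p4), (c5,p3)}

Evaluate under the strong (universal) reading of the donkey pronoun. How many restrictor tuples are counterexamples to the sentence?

"it" takes "a painting" as antecedent — a donkey pronoun bound across the clause boundary.
Strong reading: for every (c,p) with restored(c,p), exhibited(c,p) ∧ insured(c,p).
Restrictor pairs: (c1,p1) ✓  (c2,p3) ✗  (c3,p1) ✗  (c3,p3) ✓  (c3,p4) ✗  (c4,p2) ✗  (c4,p3) ✓  (c4,p4) ✗  (c5,p1) ✓  (c5,p2) ✓  (c5,p3) ✓  (c6,p4) ✓
Counterexamples (restrictor pairs failing the scope): 5.

5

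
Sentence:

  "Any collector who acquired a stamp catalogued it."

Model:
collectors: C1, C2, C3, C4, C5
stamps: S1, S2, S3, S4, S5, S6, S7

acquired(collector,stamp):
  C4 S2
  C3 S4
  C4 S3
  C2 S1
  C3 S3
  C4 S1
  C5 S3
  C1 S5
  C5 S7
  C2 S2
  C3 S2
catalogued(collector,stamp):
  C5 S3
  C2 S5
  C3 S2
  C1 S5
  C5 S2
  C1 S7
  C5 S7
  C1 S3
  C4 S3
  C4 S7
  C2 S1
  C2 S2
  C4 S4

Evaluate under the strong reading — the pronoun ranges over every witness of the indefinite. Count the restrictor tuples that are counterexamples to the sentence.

"it" takes "a stamp" as antecedent — a donkey pronoun bound across the clause boundary.
Strong reading: for every (c,s) with acquired(c,s), catalogued(c,s).
Restrictor pairs: (C1,S5) ✓  (C2,S1) ✓  (C2,S2) ✓  (C3,S2) ✓  (C3,S3) ✗  (C3,S4) ✗  (C4,S1) ✗  (C4,S2) ✗  (C4,S3) ✓  (C5,S3) ✓  (C5,S7) ✓
Counterexamples (restrictor pairs failing the scope): 4.

4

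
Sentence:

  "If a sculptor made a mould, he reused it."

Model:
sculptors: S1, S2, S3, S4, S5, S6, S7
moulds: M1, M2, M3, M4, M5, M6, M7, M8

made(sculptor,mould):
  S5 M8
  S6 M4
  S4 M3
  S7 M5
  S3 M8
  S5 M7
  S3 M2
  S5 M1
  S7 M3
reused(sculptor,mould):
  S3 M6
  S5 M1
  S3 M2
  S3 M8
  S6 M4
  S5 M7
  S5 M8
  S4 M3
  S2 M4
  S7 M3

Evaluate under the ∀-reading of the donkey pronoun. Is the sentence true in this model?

False

"it" takes "a mould" as antecedent — a donkey pronoun bound across the clause boundary.
Strong reading: for every (s,m) with made(s,m), reused(s,m).
Restrictor pairs: (S3,M2) ✓  (S3,M8) ✓  (S4,M3) ✓  (S5,M1) ✓  (S5,M7) ✓  (S5,M8) ✓  (S6,M4) ✓  (S7,M3) ✓  (S7,M5) ✗
Counterexample: (S7,M5) is in made but fails the scope.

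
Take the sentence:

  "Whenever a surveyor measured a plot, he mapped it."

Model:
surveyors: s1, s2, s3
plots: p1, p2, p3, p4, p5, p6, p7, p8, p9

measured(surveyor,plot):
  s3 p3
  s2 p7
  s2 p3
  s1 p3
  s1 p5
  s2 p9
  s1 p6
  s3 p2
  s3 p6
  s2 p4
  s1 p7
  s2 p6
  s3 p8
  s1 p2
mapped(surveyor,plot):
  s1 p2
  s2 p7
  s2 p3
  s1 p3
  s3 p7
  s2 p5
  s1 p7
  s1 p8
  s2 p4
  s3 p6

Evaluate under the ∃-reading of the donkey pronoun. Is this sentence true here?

"it" takes "a plot" as antecedent — a donkey pronoun bound across the clause boundary.
Weak reading: every surveyor s with some measured-plot has at least one measured-plot p such that mapped(s,p).
Per surveyor: s1:✓  s2:✓  s3:✓
Every surveyor in the restrictor has a witness.

True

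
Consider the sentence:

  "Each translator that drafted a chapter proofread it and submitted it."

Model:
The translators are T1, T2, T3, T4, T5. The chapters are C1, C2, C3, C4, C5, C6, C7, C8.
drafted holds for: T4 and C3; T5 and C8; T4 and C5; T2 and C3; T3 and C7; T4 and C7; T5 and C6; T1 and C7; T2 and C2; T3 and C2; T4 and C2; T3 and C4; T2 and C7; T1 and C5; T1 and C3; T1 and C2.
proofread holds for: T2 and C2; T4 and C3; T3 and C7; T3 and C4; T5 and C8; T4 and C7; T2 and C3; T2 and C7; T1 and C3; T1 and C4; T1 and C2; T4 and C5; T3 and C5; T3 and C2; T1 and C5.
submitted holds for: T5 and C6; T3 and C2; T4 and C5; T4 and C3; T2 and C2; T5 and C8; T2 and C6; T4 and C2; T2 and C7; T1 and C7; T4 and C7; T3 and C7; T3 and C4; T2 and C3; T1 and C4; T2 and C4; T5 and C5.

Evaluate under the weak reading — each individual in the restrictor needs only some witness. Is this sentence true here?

False

"it" takes "a chapter" as antecedent — a donkey pronoun bound across the clause boundary.
Weak reading: every translator t with some drafted-chapter has at least one drafted-chapter c such that proofread(t,c) ∧ submitted(t,c).
Per translator: T1:✗  T2:✓  T3:✓  T4:✓  T5:✓
T1 has no witness among its drafted-chapters.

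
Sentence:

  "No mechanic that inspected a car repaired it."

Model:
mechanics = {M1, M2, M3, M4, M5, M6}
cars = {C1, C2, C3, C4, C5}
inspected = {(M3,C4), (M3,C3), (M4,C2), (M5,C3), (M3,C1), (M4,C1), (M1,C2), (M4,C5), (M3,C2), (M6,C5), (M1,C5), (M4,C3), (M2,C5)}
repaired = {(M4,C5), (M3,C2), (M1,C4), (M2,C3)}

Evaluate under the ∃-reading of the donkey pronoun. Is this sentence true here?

"it" takes "a car" as antecedent — a donkey pronoun bound across the clause boundary.
Truth condition: for no (m,c) with inspected(m,c) does repaired(m,c) hold.
Restrictor pairs — does the scope hold? (M1,C2):fails  (M1,C5):fails  (M2,C5):fails  (M3,C1):fails  (M3,C2):holds  (M3,C3):fails  (M3,C4):fails  (M4,C1):fails  (M4,C2):fails  (M4,C3):fails  (M4,C5):holds  (M5,C3):fails  (M6,C5):fails
Scope holds for 2 pair(s), so the sentence is false.

False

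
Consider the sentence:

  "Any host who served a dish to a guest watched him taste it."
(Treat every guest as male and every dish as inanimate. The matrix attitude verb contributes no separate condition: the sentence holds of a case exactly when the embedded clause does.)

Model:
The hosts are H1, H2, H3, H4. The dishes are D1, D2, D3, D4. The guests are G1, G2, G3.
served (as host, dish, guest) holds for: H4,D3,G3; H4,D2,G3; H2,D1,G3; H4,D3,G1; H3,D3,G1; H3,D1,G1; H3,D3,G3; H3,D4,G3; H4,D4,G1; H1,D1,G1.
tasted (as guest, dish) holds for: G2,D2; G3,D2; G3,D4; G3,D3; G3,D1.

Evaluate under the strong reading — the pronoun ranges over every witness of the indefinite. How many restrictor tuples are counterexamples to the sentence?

"him" takes "a guest" as antecedent and "it" takes "a dish"; both are donkey pronouns co-varying with the restrictor.
Strong reading: for every (h,d,g) with served(h,d,g), tasted(g,d).
Restrictor triples: (H1,D1,G1)→tasted(G1,D1) ✗  (H2,D1,G3)→tasted(G3,D1) ✓  (H3,D1,G1)→tasted(G1,D1) ✗  (H3,D3,G1)→tasted(G1,D3) ✗  (H3,D3,G3)→tasted(G3,D3) ✓  (H3,D4,G3)→tasted(G3,D4) ✓  (H4,D2,G3)→tasted(G3,D2) ✓  (H4,D3,G1)→tasted(G1,D3) ✗  (H4,D3,G3)→tasted(G3,D3) ✓  (H4,D4,G1)→tasted(G1,D4) ✗
Counterexamples (restrictor triples failing the scope): 5.

5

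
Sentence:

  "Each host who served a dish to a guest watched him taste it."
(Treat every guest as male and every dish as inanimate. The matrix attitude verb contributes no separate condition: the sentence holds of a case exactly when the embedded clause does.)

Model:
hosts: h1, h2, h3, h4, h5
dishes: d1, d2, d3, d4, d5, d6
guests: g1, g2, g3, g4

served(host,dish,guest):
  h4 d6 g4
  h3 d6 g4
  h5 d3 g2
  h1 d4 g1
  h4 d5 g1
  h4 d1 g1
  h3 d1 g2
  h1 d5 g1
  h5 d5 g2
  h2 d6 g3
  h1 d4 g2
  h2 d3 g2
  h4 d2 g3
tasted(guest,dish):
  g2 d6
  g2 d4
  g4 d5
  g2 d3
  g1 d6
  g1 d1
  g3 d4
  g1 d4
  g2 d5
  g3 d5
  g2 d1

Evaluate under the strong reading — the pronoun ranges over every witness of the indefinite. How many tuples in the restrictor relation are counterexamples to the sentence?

"him" takes "a guest" as antecedent and "it" takes "a dish"; both are donkey pronouns co-varying with the restrictor.
Strong reading: for every (h,d,g) with served(h,d,g), tasted(g,d).
Restrictor triples: (h1,d4,g1)→tasted(g1,d4) ✓  (h1,d4,g2)→tasted(g2,d4) ✓  (h1,d5,g1)→tasted(g1,d5) ✗  (h2,d3,g2)→tasted(g2,d3) ✓  (h2,d6,g3)→tasted(g3,d6) ✗  (h3,d1,g2)→tasted(g2,d1) ✓  (h3,d6,g4)→tasted(g4,d6) ✗  (h4,d1,g1)→tasted(g1,d1) ✓  (h4,d2,g3)→tasted(g3,d2) ✗  (h4,d5,g1)→tasted(g1,d5) ✗  (h4,d6,g4)→tasted(g4,d6) ✗  (h5,d3,g2)→tasted(g2,d3) ✓  (h5,d5,g2)→tasted(g2,d5) ✓
Counterexamples (restrictor triples failing the scope): 6.

6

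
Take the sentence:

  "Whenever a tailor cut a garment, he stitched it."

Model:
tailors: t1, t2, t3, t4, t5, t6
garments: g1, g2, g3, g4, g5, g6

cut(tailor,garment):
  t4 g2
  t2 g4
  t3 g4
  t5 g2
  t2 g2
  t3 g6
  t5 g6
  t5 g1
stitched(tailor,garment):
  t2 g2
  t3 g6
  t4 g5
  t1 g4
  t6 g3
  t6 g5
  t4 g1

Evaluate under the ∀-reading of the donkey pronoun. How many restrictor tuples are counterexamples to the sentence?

"it" takes "a garment" as antecedent — a donkey pronoun bound across the clause boundary.
Strong reading: for every (t,g) with cut(t,g), stitched(t,g).
Restrictor pairs: (t2,g2) ✓  (t2,g4) ✗  (t3,g4) ✗  (t3,g6) ✓  (t4,g2) ✗  (t5,g1) ✗  (t5,g2) ✗  (t5,g6) ✗
Counterexamples (restrictor pairs failing the scope): 6.

6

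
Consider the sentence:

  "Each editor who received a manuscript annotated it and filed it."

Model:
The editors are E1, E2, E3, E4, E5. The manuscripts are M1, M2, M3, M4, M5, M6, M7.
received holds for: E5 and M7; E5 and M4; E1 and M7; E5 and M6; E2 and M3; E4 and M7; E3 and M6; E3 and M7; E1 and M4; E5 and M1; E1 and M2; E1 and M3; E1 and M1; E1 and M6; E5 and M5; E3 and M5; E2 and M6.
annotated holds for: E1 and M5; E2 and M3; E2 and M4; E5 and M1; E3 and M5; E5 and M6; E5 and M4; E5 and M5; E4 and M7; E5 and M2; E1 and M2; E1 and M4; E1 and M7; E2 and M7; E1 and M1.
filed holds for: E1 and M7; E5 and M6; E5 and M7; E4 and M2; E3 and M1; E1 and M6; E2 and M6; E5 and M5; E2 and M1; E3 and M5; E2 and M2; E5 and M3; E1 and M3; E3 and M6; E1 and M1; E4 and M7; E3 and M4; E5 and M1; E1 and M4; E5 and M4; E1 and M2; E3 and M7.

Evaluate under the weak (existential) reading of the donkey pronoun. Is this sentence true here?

"it" takes "a manuscript" as antecedent — a donkey pronoun bound across the clause boundary.
Weak reading: every editor e with some received-manuscript has at least one received-manuscript m such that annotated(e,m) ∧ filed(e,m).
Per editor: E1:✓  E2:✗  E3:✓  E4:✓  E5:✓
E2 has no witness among its received-manuscripts.

False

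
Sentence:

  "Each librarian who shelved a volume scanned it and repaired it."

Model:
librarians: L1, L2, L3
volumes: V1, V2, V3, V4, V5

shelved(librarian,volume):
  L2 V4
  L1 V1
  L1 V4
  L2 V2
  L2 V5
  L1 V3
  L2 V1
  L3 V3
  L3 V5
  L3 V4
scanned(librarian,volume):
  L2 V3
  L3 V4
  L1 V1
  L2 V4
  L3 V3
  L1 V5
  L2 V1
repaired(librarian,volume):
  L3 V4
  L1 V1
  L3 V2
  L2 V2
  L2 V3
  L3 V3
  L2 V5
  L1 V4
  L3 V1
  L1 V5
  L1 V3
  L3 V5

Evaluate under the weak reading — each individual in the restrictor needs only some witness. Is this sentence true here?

"it" takes "a volume" as antecedent — a donkey pronoun bound across the clause boundary.
Weak reading: every librarian l with some shelved-volume has at least one shelved-volume v such that scanned(l,v) ∧ repaired(l,v).
Per librarian: L1:✓  L2:✗  L3:✓
L2 has no witness among its shelved-volumes.

False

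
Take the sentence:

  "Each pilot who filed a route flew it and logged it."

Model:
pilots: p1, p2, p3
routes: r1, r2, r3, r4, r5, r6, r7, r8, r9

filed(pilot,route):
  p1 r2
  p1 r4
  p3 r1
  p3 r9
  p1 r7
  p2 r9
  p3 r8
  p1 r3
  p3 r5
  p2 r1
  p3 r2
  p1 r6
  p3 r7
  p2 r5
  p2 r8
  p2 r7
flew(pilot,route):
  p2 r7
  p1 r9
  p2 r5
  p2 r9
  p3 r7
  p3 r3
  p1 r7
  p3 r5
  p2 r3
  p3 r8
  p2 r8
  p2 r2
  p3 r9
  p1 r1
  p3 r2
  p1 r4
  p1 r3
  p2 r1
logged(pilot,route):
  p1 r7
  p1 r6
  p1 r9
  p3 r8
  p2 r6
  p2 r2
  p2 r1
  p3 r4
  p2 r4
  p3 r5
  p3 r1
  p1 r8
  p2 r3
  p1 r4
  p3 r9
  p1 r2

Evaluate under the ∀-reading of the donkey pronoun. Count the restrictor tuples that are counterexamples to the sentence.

10

"it" takes "a route" as antecedent — a donkey pronoun bound across the clause boundary.
Strong reading: for every (p,r) with filed(p,r), flew(p,r) ∧ logged(p,r).
Restrictor pairs: (p1,r2) ✗  (p1,r3) ✗  (p1,r4) ✓  (p1,r6) ✗  (p1,r7) ✓  (p2,r1) ✓  (p2,r5) ✗  (p2,r7) ✗  (p2,r8) ✗  (p2,r9) ✗  (p3,r1) ✗  (p3,r2) ✗  (p3,r5) ✓  (p3,r7) ✗  (p3,r8) ✓  (p3,r9) ✓
Counterexamples (restrictor pairs failing the scope): 10.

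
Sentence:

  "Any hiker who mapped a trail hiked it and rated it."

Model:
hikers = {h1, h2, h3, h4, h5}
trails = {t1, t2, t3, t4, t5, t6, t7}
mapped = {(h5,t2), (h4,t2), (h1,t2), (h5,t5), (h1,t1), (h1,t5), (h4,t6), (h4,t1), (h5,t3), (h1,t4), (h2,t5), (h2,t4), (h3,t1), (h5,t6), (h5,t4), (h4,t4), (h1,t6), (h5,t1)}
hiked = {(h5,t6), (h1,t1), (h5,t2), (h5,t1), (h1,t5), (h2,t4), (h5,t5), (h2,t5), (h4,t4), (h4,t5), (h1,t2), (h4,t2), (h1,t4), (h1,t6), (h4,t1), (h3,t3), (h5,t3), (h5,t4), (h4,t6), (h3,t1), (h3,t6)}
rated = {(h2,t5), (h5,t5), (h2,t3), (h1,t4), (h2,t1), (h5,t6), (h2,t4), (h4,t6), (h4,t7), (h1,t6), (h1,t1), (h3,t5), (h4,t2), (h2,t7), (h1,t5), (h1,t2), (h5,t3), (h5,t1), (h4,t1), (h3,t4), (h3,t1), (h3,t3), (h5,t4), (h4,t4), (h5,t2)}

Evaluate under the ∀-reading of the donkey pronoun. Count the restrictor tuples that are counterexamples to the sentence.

"it" takes "a trail" as antecedent — a donkey pronoun bound across the clause boundary.
Strong reading: for every (h,t) with mapped(h,t), hiked(h,t) ∧ rated(h,t).
Restrictor pairs: (h1,t1) ✓  (h1,t2) ✓  (h1,t4) ✓  (h1,t5) ✓  (h1,t6) ✓  (h2,t4) ✓  (h2,t5) ✓  (h3,t1) ✓  (h4,t1) ✓  (h4,t2) ✓  (h4,t4) ✓  (h4,t6) ✓  (h5,t1) ✓  (h5,t2) ✓  (h5,t3) ✓  (h5,t4) ✓  (h5,t5) ✓  (h5,t6) ✓
Counterexamples (restrictor pairs failing the scope): 0.

0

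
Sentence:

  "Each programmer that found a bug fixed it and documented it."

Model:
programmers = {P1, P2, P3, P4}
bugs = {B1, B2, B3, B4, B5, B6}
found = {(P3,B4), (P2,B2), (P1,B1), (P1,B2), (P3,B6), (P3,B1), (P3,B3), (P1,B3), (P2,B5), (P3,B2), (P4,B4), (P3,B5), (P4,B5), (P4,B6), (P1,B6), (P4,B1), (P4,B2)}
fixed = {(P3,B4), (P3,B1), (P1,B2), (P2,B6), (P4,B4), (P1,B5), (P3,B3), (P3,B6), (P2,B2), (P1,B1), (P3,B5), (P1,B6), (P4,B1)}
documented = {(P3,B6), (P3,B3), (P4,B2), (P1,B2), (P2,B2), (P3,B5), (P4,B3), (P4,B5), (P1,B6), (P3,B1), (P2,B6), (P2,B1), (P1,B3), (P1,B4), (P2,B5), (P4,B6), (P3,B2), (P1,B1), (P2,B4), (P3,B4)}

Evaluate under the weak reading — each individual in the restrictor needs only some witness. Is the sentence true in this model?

"it" takes "a bug" as antecedent — a donkey pronoun bound across the clause boundary.
Weak reading: every programmer p with some found-bug has at least one found-bug b such that fixed(p,b) ∧ documented(p,b).
Per programmer: P1:✓  P2:✓  P3:✓  P4:✗
P4 has no witness among its found-bugs.

False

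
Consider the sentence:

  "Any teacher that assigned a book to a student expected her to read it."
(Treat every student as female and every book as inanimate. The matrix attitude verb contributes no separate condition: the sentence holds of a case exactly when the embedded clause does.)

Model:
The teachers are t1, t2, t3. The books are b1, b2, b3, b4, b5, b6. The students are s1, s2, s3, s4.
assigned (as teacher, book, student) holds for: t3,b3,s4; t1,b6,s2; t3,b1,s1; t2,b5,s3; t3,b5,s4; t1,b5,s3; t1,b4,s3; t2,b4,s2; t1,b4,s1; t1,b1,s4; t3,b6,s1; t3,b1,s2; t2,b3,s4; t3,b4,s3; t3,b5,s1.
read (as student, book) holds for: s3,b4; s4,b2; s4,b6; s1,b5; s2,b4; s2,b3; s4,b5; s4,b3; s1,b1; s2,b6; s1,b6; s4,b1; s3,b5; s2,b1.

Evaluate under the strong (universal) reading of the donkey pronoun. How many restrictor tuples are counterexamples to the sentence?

1

"her" takes "a student" as antecedent and "it" takes "a book"; both are donkey pronouns co-varying with the restrictor.
Strong reading: for every (t,b,s) with assigned(t,b,s), read(s,b).
Restrictor triples: (t1,b1,s4)→read(s4,b1) ✓  (t1,b4,s1)→read(s1,b4) ✗  (t1,b4,s3)→read(s3,b4) ✓  (t1,b5,s3)→read(s3,b5) ✓  (t1,b6,s2)→read(s2,b6) ✓  (t2,b3,s4)→read(s4,b3) ✓  (t2,b4,s2)→read(s2,b4) ✓  (t2,b5,s3)→read(s3,b5) ✓  (t3,b1,s1)→read(s1,b1) ✓  (t3,b1,s2)→read(s2,b1) ✓  (t3,b3,s4)→read(s4,b3) ✓  (t3,b4,s3)→read(s3,b4) ✓  (t3,b5,s1)→read(s1,b5) ✓  (t3,b5,s4)→read(s4,b5) ✓  (t3,b6,s1)→read(s1,b6) ✓
Counterexamples (restrictor triples failing the scope): 1.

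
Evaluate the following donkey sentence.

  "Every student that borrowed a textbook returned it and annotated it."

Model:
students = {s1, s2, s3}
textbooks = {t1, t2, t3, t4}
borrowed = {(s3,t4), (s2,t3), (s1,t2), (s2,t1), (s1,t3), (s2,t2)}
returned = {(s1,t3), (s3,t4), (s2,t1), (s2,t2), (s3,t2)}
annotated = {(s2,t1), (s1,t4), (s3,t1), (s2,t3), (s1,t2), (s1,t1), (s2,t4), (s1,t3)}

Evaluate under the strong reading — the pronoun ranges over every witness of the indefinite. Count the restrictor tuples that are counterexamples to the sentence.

4

"it" takes "a textbook" as antecedent — a donkey pronoun bound across the clause boundary.
Strong reading: for every (s,t) with borrowed(s,t), returned(s,t) ∧ annotated(s,t).
Restrictor pairs: (s1,t2) ✗  (s1,t3) ✓  (s2,t1) ✓  (s2,t2) ✗  (s2,t3) ✗  (s3,t4) ✗
Counterexamples (restrictor pairs failing the scope): 4.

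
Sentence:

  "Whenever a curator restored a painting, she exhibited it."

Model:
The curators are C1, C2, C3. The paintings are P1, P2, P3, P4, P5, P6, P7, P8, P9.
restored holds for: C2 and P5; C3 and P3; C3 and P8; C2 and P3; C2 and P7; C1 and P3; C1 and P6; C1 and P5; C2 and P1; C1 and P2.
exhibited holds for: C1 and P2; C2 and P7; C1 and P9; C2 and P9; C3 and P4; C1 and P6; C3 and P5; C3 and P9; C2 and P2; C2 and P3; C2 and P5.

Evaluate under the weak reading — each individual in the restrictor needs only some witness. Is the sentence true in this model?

False

"it" takes "a painting" as antecedent — a donkey pronoun bound across the clause boundary.
Weak reading: every curator c with some restored-painting has at least one restored-painting p such that exhibited(c,p).
Per curator: C1:✓  C2:✓  C3:✗
C3 has no witness among its restored-paintings.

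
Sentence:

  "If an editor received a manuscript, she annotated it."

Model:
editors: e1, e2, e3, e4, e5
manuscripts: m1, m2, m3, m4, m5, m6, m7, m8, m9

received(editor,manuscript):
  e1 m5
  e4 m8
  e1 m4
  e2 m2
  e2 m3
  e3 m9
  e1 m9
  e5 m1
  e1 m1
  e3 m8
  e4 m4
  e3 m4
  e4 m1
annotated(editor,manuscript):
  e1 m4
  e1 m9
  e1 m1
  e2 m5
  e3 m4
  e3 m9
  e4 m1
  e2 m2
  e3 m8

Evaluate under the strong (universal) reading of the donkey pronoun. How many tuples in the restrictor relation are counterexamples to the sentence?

5

"it" takes "a manuscript" as antecedent — a donkey pronoun bound across the clause boundary.
Strong reading: for every (e,m) with received(e,m), annotated(e,m).
Restrictor pairs: (e1,m1) ✓  (e1,m4) ✓  (e1,m5) ✗  (e1,m9) ✓  (e2,m2) ✓  (e2,m3) ✗  (e3,m4) ✓  (e3,m8) ✓  (e3,m9) ✓  (e4,m1) ✓  (e4,m4) ✗  (e4,m8) ✗  (e5,m1) ✗
Counterexamples (restrictor pairs failing the scope): 5.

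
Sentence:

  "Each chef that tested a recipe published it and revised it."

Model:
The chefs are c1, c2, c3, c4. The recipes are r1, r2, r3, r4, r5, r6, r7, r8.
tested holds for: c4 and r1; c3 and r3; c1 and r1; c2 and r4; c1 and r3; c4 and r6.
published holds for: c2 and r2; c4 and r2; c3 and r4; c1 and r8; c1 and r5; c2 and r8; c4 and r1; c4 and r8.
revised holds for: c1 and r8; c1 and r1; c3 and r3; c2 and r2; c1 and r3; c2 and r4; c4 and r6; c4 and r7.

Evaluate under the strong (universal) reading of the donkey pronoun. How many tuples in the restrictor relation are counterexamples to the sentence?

"it" takes "a recipe" as antecedent — a donkey pronoun bound across the clause boundary.
Strong reading: for every (c,r) with tested(c,r), published(c,r) ∧ revised(c,r).
Restrictor pairs: (c1,r1) ✗  (c1,r3) ✗  (c2,r4) ✗  (c3,r3) ✗  (c4,r1) ✗  (c4,r6) ✗
Counterexamples (restrictor pairs failing the scope): 6.

6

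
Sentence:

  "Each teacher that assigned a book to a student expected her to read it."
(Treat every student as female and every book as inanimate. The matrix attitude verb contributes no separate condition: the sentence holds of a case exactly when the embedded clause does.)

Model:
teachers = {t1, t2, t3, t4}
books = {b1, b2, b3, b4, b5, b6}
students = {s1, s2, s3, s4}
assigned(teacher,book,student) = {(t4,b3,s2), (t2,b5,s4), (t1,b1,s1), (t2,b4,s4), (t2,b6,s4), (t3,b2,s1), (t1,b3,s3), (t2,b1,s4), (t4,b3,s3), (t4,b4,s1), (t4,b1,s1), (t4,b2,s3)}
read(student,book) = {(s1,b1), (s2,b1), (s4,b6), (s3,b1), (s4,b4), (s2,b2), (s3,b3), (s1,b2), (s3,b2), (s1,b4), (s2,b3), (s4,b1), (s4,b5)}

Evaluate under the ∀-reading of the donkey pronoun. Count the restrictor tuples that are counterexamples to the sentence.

"her" takes "a student" as antecedent and "it" takes "a book"; both are donkey pronouns co-varying with the restrictor.
Strong reading: for every (t,b,s) with assigned(t,b,s), read(s,b).
Restrictor triples: (t1,b1,s1)→read(s1,b1) ✓  (t1,b3,s3)→read(s3,b3) ✓  (t2,b1,s4)→read(s4,b1) ✓  (t2,b4,s4)→read(s4,b4) ✓  (t2,b5,s4)→read(s4,b5) ✓  (t2,b6,s4)→read(s4,b6) ✓  (t3,b2,s1)→read(s1,b2) ✓  (t4,b1,s1)→read(s1,b1) ✓  (t4,b2,s3)→read(s3,b2) ✓  (t4,b3,s2)→read(s2,b3) ✓  (t4,b3,s3)→read(s3,b3) ✓  (t4,b4,s1)→read(s1,b4) ✓
Counterexamples (restrictor triples failing the scope): 0.

0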